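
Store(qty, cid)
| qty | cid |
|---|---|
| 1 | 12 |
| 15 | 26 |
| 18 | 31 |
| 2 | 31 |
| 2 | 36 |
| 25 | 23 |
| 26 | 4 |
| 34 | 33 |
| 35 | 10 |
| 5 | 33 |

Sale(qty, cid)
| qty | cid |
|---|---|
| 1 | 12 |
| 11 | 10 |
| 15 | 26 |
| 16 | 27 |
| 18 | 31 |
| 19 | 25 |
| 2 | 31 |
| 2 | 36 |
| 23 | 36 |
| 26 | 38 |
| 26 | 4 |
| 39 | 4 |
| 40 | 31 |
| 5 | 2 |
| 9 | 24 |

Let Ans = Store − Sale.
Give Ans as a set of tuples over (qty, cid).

{(25, 23), (34, 33), (35, 10), (5, 33)}

Set difference of the two operands is {(25, 23), (34, 33), (35, 10), (5, 33)}.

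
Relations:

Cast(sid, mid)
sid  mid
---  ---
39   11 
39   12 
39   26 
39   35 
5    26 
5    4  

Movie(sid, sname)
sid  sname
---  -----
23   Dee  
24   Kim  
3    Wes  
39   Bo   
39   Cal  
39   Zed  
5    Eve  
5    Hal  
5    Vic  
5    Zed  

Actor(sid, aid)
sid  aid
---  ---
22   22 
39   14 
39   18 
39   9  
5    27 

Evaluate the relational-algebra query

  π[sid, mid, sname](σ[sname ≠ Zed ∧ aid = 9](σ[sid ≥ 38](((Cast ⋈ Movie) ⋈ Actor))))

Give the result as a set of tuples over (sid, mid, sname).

{(39, 11, Bo), (39, 11, Cal), (39, 12, Bo), (39, 12, Cal), (39, 26, Bo), (39, 26, Cal), (39, 35, Bo), (39, 35, Cal)}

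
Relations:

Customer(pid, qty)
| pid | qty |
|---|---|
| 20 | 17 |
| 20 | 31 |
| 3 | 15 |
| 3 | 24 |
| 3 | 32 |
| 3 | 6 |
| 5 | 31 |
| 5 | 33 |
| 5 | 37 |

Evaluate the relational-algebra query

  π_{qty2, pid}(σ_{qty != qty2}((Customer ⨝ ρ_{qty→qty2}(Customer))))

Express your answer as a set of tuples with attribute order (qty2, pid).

{(15, 3), (17, 20), (24, 3), (31, 20), (31, 5), (32, 3), (33, 5), (37, 5), (6, 3)}

ρ[qty→qty2]: schema becomes (pid, qty2); tuples unchanged.
Customer ⋈ ρ_{qty→qty2}(Customer) (natural join on pid): {(20, 17, 17), (20, 17, 31), (20, 31, 17), (20, 31, 31), (3, 15, 15), (3, 15, 24), (3, 15, 32), (3, 15, 6), (3, 24, 15), (3, 24, 24), (3, 24, 32), (3, 24, 6), (3, 32, 15), (3, 32, 24), (3, 32, 32), (3, 32, 6), (3, 6, 15), (3, 6, 24), (3, 6, 32), (3, 6, 6), (5, 31, 31), (5, 31, 33), (5, 31, 37), (5, 33, 31), (5, 33, 33), (5, 33, 37), (5, 37, 31), (5, 37, 33), (5, 37, 37)}
Selection qty != qty2: {(20, 17, 31), (20, 31, 17), (3, 15, 24), (3, 15, 32), (3, 15, 6), (3, 24, 15), (3, 24, 32), (3, 24, 6), (3, 32, 15), (3, 32, 24), (3, 32, 6), (3, 6, 15), (3, 6, 24), (3, 6, 32), (5, 31, 33), (5, 31, 37), (5, 33, 31), (5, 33, 37), (5, 37, 31), (5, 37, 33)}
π[qty2, pid]: project onto (qty2, pid) (11 duplicate(s) eliminated) → {(15, 3), (17, 20), (24, 3), (31, 20), (31, 5), (32, 3), (33, 5), (37, 5), (6, 3)}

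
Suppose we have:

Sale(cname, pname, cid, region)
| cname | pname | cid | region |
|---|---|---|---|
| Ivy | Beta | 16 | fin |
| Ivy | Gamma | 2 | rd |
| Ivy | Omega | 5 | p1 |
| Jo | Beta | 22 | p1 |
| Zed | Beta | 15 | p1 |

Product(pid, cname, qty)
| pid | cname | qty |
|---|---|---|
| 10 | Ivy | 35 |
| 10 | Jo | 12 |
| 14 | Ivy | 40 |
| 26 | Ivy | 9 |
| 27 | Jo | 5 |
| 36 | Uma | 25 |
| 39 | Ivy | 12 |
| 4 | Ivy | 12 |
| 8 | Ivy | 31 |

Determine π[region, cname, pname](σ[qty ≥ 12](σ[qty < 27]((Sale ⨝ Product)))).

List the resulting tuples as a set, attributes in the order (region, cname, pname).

Joining Sale and Product on cname yields {(Ivy, Beta, 16, fin, 10, 35), (Ivy, Beta, 16, fin, 14, 40), (Ivy, Beta, 16, fin, 26, 9), (Ivy, Beta, 16, fin, 39, 12), (Ivy, Beta, 16, fin, 4, 12), (Ivy, Beta, 16, fin, 8, 31), (Ivy, Gamma, 2, rd, 10, 35), (Ivy, Gamma, 2, rd, 14, 40), (Ivy, Gamma, 2, rd, 26, 9), (Ivy, Gamma, 2, rd, 39, 12), (Ivy, Gamma, 2, rd, 4, 12), (Ivy, Gamma, 2, rd, 8, 31), (Ivy, Omega, 5, p1, 10, 35), (Ivy, Omega, 5, p1, 14, 40), (Ivy, Omega, 5, p1, 26, 9), (Ivy, Omega, 5, p1, 39, 12), (Ivy, Omega, 5, p1, 4, 12), (Ivy, Omega, 5, p1, 8, 31), (Jo, Beta, 22, p1, 10, 12), (Jo, Beta, 22, p1, 27, 5)}.
Selection qty < 27: {(Ivy, Beta, 16, fin, 26, 9), (Ivy, Beta, 16, fin, 39, 12), (Ivy, Beta, 16, fin, 4, 12), (Ivy, Gamma, 2, rd, 26, 9), (Ivy, Gamma, 2, rd, 39, 12), (Ivy, Gamma, 2, rd, 4, 12), (Ivy, Omega, 5, p1, 26, 9), (Ivy, Omega, 5, p1, 39, 12), (Ivy, Omega, 5, p1, 4, 12), (Jo, Beta, 22, p1, 10, 12), (Jo, Beta, 22, p1, 27, 5)}
Selection qty ≥ 12: {(Ivy, Beta, 16, fin, 39, 12), (Ivy, Beta, 16, fin, 4, 12), (Ivy, Gamma, 2, rd, 39, 12), (Ivy, Gamma, 2, rd, 4, 12), (Ivy, Omega, 5, p1, 39, 12), (Ivy, Omega, 5, p1, 4, 12), (Jo, Beta, 22, p1, 10, 12)}
π[region, cname, pname]: project onto (region, cname, pname) (3 duplicate(s) eliminated) → {(fin, Ivy, Beta), (p1, Ivy, Omega), (p1, Jo, Beta), (rd, Ivy, Gamma)}

{(fin, Ivy, Beta), (p1, Ivy, Omega), (p1, Jo, Beta), (rd, Ivy, Gamma)}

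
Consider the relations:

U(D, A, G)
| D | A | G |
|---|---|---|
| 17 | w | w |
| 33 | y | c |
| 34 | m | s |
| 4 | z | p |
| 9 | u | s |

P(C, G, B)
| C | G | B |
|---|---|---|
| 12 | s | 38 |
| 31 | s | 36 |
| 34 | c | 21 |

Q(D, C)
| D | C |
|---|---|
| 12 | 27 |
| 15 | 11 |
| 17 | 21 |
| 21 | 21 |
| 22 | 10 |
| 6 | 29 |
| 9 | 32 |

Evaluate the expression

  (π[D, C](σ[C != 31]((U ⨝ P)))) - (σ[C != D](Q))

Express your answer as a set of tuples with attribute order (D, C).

Natural join on G: {(33, y, c, 34, 21), (34, m, s, 12, 38), (34, m, s, 31, 36), (9, u, s, 12, 38), (9, u, s, 31, 36)}
Selection C != 31: {(33, y, c, 34, 21), (34, m, s, 12, 38), (9, u, s, 12, 38)}
π_{D, C} gives {(33, 34), (34, 12), (9, 12)}.
Selection C != D: {(12, 27), (15, 11), (17, 21), (22, 10), (6, 29), (9, 32)}
Set difference of the two operands is {(33, 34), (34, 12), (9, 12)}.

{(33, 34), (34, 12), (9, 12)}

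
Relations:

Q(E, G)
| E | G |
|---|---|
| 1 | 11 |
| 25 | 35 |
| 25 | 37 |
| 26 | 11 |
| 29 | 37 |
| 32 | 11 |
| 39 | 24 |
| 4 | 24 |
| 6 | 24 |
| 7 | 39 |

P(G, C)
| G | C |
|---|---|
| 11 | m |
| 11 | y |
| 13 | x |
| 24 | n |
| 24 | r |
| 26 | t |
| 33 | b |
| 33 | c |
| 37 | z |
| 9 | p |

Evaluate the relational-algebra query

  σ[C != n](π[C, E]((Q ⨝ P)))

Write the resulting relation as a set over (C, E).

Q ⋈ P (natural join on G): {(1, 11, m), (1, 11, y), (25, 37, z), (26, 11, m), (26, 11, y), (29, 37, z), (32, 11, m), (32, 11, y), (39, 24, n), (39, 24, r), (4, 24, n), (4, 24, r), (6, 24, n), (6, 24, r)}
π_{C, E} gives {(m, 1), (m, 26), (m, 32), (n, 39), (n, 4), (n, 6), (r, 39), (r, 4), (r, 6), (y, 1), (y, 26), (y, 32), (z, 25), (z, 29)}.
Apply σ_{C != n}; surviving tuples: {(m, 1), (m, 26), (m, 32), (r, 39), (r, 4), (r, 6), (y, 1), (y, 26), (y, 32), (z, 25), (z, 29)}

{(m, 1), (m, 26), (m, 32), (r, 39), (r, 4), (r, 6), (y, 1), (y, 26), (y, 32), (z, 25), (z, 29)}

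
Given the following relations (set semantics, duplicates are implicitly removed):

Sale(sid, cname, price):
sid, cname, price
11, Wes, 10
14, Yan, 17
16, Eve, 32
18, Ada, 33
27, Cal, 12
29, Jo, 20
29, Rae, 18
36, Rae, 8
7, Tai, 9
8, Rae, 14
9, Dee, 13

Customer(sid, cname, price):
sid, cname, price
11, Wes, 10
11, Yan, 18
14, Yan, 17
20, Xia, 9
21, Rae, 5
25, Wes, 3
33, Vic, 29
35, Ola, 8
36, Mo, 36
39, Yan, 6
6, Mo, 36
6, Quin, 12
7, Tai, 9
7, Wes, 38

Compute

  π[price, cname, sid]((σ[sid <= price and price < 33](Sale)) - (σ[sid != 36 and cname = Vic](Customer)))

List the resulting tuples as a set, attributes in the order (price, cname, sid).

{(13, Dee, 9), (14, Rae, 8), (17, Yan, 14), (32, Eve, 16), (9, Tai, 7)}

Selection sid <= price and price < 33: {(14, Yan, 17), (16, Eve, 32), (7, Tai, 9), (8, Rae, 14), (9, Dee, 13)}
Selection sid != 36 and cname = Vic: {(33, Vic, 29)}
Difference: {(14, Yan, 17), (16, Eve, 32), (7, Tai, 9), (8, Rae, 14), (9, Dee, 13)} with {(33, Vic, 29)} → {(14, Yan, 17), (16, Eve, 32), (7, Tai, 9), (8, Rae, 14), (9, Dee, 13)}
π_{price, cname, sid} gives {(13, Dee, 9), (14, Rae, 8), (17, Yan, 14), (32, Eve, 16), (9, Tai, 7)}.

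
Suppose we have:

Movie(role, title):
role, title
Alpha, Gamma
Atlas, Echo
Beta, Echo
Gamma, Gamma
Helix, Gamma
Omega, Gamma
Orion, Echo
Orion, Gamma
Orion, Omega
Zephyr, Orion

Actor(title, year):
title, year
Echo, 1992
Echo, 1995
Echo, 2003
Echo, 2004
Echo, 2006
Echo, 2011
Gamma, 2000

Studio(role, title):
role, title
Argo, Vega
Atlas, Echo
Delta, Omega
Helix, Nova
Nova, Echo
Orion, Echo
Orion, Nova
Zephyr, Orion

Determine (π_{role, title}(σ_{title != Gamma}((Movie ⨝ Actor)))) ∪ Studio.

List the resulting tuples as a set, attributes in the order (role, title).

{(Argo, Vega), (Atlas, Echo), (Beta, Echo), (Delta, Omega), (Helix, Nova), (Nova, Echo), (Orion, Echo), (Orion, Nova), (Zephyr, Orion)}

Movie ⋈ Actor (natural join on title): {(Alpha, Gamma, 2000), (Atlas, Echo, 1992), (Atlas, Echo, 1995), (Atlas, Echo, 2003), (Atlas, Echo, 2004), (Atlas, Echo, 2006), (Atlas, Echo, 2011), (Beta, Echo, 1992), (Beta, Echo, 1995), (Beta, Echo, 2003), (Beta, Echo, 2004), (Beta, Echo, 2006), (Beta, Echo, 2011), (Gamma, Gamma, 2000), (Helix, Gamma, 2000), (Omega, Gamma, 2000), (Orion, Echo, 1992), (Orion, Echo, 1995), (Orion, Echo, 2003), (Orion, Echo, 2004), (Orion, Echo, 2006), (Orion, Echo, 2011), (Orion, Gamma, 2000)}
Selection title != Gamma: {(Atlas, Echo, 1992), (Atlas, Echo, 1995), (Atlas, Echo, 2003), (Atlas, Echo, 2004), (Atlas, Echo, 2006), (Atlas, Echo, 2011), (Beta, Echo, 1992), (Beta, Echo, 1995), (Beta, Echo, 2003), (Beta, Echo, 2004), (Beta, Echo, 2006), (Beta, Echo, 2011), (Orion, Echo, 1992), (Orion, Echo, 1995), (Orion, Echo, 2003), (Orion, Echo, 2004), (Orion, Echo, 2006), (Orion, Echo, 2011)}
Projecting to role, title (15 duplicate(s) eliminated): {(Atlas, Echo), (Beta, Echo), (Orion, Echo)}
Union: {(Atlas, Echo), (Beta, Echo), (Orion, Echo)} with {(Argo, Vega), (Atlas, Echo), (Delta, Omega), (Helix, Nova), (Nova, Echo), (Orion, Echo), (Orion, Nova), (Zephyr, Orion)} → {(Argo, Vega), (Atlas, Echo), (Beta, Echo), (Delta, Omega), (Helix, Nova), (Nova, Echo), (Orion, Echo), (Orion, Nova), (Zephyr, Orion)}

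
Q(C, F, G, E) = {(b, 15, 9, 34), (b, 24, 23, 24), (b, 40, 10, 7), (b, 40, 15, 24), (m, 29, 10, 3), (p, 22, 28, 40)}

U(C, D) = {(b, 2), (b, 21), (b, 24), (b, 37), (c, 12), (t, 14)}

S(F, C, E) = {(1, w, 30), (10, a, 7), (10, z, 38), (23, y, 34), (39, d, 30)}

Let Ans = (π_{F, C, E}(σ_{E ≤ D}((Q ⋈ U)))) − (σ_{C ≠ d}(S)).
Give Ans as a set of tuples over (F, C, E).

Q ⋈ U (natural join on C): {(b, 15, 9, 34, 2), (b, 15, 9, 34, 21), (b, 15, 9, 34, 24), (b, 15, 9, 34, 37), (b, 24, 23, 24, 2), (b, 24, 23, 24, 21), (b, 24, 23, 24, 24), (b, 24, 23, 24, 37), (b, 40, 10, 7, 2), (b, 40, 10, 7, 21), (b, 40, 10, 7, 24), (b, 40, 10, 7, 37), (b, 40, 15, 24, 2), (b, 40, 15, 24, 21), (b, 40, 15, 24, 24), (b, 40, 15, 24, 37)}
Filtering on E ≤ D leaves {(b, 15, 9, 34, 37), (b, 24, 23, 24, 24), (b, 24, 23, 24, 37), (b, 40, 10, 7, 21), (b, 40, 10, 7, 24), (b, 40, 10, 7, 37), (b, 40, 15, 24, 24), (b, 40, 15, 24, 37)}.
π_{F, C, E} gives {(15, b, 34), (24, b, 24), (40, b, 24), (40, b, 7)} (4 duplicate(s) eliminated).
Filtering on C ≠ d leaves {(1, w, 30), (10, a, 7), (10, z, 38), (23, y, 34)}.
Difference: {(15, b, 34), (24, b, 24), (40, b, 24), (40, b, 7)} with {(1, w, 30), (10, a, 7), (10, z, 38), (23, y, 34)} → {(15, b, 34), (24, b, 24), (40, b, 24), (40, b, 7)}

{(15, b, 34), (24, b, 24), (40, b, 24), (40, b, 7)}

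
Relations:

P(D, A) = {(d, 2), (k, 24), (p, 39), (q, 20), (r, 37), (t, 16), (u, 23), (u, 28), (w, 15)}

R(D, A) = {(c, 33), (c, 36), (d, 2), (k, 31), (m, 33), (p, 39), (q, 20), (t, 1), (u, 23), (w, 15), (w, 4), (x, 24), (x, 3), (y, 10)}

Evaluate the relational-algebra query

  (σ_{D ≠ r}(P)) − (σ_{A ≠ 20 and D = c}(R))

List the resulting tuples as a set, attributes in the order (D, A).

Filtering on D ≠ r leaves {(d, 2), (k, 24), (p, 39), (q, 20), (t, 16), (u, 23), (u, 28), (w, 15)}.
Filtering on A ≠ 20 and D = c leaves {(c, 33), (c, 36)}.
Difference: {(d, 2), (k, 24), (p, 39), (q, 20), (t, 16), (u, 23), (u, 28), (w, 15)} with {(c, 33), (c, 36)} → {(d, 2), (k, 24), (p, 39), (q, 20), (t, 16), (u, 23), (u, 28), (w, 15)}

{(d, 2), (k, 24), (p, 39), (q, 20), (t, 16), (u, 23), (u, 28), (w, 15)}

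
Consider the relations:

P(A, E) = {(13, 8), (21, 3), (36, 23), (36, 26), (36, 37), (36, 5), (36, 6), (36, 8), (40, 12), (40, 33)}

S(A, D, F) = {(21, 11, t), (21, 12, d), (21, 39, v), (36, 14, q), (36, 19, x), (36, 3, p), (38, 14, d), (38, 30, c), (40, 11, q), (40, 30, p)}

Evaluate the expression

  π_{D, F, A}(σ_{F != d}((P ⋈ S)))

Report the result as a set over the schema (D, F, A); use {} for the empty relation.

P ⋈ S (natural join on A): {(21, 3, 11, t), (21, 3, 12, d), (21, 3, 39, v), (36, 23, 14, q), (36, 23, 19, x), (36, 23, 3, p), (36, 26, 14, q), (36, 26, 19, x), (36, 26, 3, p), (36, 37, 14, q), (36, 37, 19, x), (36, 37, 3, p), (36, 5, 14, q), (36, 5, 19, x), (36, 5, 3, p), (36, 6, 14, q), (36, 6, 19, x), (36, 6, 3, p), (36, 8, 14, q), (36, 8, 19, x), (36, 8, 3, p), (40, 12, 11, q), (40, 12, 30, p), (40, 33, 11, q), (40, 33, 30, p)}
Apply σ_{F != d}; surviving tuples: {(21, 3, 11, t), (21, 3, 39, v), (36, 23, 14, q), (36, 23, 19, x), (36, 23, 3, p), (36, 26, 14, q), (36, 26, 19, x), (36, 26, 3, p), (36, 37, 14, q), (36, 37, 19, x), (36, 37, 3, p), (36, 5, 14, q), (36, 5, 19, x), (36, 5, 3, p), (36, 6, 14, q), (36, 6, 19, x), (36, 6, 3, p), (36, 8, 14, q), (36, 8, 19, x), (36, 8, 3, p), (40, 12, 11, q), (40, 12, 30, p), (40, 33, 11, q), (40, 33, 30, p)}
π_{D, F, A} gives {(11, q, 40), (11, t, 21), (14, q, 36), (19, x, 36), (3, p, 36), (30, p, 40), (39, v, 21)} (17 duplicate(s) eliminated).

{(11, q, 40), (11, t, 21), (14, q, 36), (19, x, 36), (3, p, 36), (30, p, 40), (39, v, 21)}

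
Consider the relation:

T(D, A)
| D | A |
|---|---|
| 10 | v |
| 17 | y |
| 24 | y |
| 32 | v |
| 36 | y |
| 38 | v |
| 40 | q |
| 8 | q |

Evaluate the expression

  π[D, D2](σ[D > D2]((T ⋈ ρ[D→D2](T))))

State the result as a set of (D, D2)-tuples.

{(24, 17), (32, 10), (36, 17), (36, 24), (38, 10), (38, 32), (40, 8)}

ρ[D→D2]: schema becomes (D2, A); tuples unchanged.
Natural join on A: {(10, v, 10), (10, v, 32), (10, v, 38), (17, y, 17), (17, y, 24), (17, y, 36), (24, y, 17), (24, y, 24), (24, y, 36), (32, v, 10), (32, v, 32), (32, v, 38), (36, y, 17), (36, y, 24), (36, y, 36), (38, v, 10), (38, v, 32), (38, v, 38), (40, q, 40), (40, q, 8), (8, q, 40), (8, q, 8)}
Apply σ_{D > D2}; surviving tuples: {(24, y, 17), (32, v, 10), (36, y, 17), (36, y, 24), (38, v, 10), (38, v, 32), (40, q, 8)}
Projecting to D, D2: {(24, 17), (32, 10), (36, 17), (36, 24), (38, 10), (38, 32), (40, 8)}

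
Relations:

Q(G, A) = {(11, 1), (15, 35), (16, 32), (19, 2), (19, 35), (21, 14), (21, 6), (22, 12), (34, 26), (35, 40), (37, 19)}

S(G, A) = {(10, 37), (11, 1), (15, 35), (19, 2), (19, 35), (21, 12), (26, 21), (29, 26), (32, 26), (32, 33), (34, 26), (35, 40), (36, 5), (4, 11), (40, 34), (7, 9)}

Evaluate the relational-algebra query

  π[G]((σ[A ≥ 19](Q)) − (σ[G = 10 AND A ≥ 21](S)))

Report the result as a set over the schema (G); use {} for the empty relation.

{15, 16, 19, 34, 35, 37}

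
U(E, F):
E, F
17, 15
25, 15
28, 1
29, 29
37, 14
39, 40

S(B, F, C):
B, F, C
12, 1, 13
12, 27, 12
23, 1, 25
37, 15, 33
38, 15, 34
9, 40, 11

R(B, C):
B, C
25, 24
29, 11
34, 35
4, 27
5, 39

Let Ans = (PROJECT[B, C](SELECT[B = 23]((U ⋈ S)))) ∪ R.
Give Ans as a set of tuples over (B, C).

Joining U and S on F yields {(17, 15, 37, 33), (17, 15, 38, 34), (25, 15, 37, 33), (25, 15, 38, 34), (28, 1, 12, 13), (28, 1, 23, 25), (39, 40, 9, 11)}.
Filtering on B = 23 leaves {(28, 1, 23, 25)}.
Keep only column(s) B, C: {(23, 25)}
Taking the union: {(23, 25), (25, 24), (29, 11), (34, 35), (4, 27), (5, 39)}

{(23, 25), (25, 24), (29, 11), (34, 35), (4, 27), (5, 39)}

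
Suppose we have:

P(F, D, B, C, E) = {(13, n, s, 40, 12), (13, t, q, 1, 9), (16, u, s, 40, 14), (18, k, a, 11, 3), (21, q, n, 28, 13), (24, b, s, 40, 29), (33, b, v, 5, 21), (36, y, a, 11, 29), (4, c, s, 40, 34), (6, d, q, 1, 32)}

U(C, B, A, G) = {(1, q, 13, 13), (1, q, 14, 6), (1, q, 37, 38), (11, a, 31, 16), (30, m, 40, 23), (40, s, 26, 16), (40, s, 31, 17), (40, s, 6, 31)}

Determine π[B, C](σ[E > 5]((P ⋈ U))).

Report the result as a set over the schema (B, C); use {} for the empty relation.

{(a, 11), (q, 1), (s, 40)}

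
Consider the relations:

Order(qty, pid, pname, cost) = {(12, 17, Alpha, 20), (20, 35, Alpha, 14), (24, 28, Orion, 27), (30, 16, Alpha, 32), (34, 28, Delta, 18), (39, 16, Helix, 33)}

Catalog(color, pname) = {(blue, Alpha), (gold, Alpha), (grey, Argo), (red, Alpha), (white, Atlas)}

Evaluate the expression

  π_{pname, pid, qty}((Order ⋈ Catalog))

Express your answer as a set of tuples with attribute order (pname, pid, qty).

{(Alpha, 16, 30), (Alpha, 17, 12), (Alpha, 35, 20)}

Joining Order and Catalog on pname yields {(12, 17, Alpha, 20, blue), (12, 17, Alpha, 20, gold), (12, 17, Alpha, 20, red), (20, 35, Alpha, 14, blue), (20, 35, Alpha, 14, gold), (20, 35, Alpha, 14, red), (30, 16, Alpha, 32, blue), (30, 16, Alpha, 32, gold), (30, 16, Alpha, 32, red)}.
π_{pname, pid, qty} gives {(Alpha, 16, 30), (Alpha, 17, 12), (Alpha, 35, 20)} (6 duplicate(s) eliminated).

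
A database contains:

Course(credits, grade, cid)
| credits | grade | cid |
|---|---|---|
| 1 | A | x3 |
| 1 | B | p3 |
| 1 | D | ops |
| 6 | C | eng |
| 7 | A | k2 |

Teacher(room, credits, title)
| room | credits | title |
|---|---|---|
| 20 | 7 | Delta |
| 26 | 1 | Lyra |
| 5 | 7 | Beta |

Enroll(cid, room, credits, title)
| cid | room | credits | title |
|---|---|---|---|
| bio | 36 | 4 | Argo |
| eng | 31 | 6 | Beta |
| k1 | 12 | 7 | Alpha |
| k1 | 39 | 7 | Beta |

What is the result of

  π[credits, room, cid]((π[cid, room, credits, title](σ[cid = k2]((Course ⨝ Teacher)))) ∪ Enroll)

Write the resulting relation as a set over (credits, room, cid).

Natural join on credits: {(1, A, x3, 26, Lyra), (1, B, p3, 26, Lyra), (1, D, ops, 26, Lyra), (7, A, k2, 20, Delta), (7, A, k2, 5, Beta)}
Apply σ_{cid = k2}; surviving tuples: {(7, A, k2, 20, Delta), (7, A, k2, 5, Beta)}
Keep only column(s) cid, room, credits, title: {(k2, 20, 7, Delta), (k2, 5, 7, Beta)}
Set union of the two operands is {(bio, 36, 4, Argo), (eng, 31, 6, Beta), (k1, 12, 7, Alpha), (k1, 39, 7, Beta), (k2, 20, 7, Delta), (k2, 5, 7, Beta)}.
Keep only column(s) credits, room, cid: {(4, 36, bio), (6, 31, eng), (7, 12, k1), (7, 20, k2), (7, 39, k1), (7, 5, k2)}

{(4, 36, bio), (6, 31, eng), (7, 12, k1), (7, 20, k2), (7, 39, k1), (7, 5, k2)}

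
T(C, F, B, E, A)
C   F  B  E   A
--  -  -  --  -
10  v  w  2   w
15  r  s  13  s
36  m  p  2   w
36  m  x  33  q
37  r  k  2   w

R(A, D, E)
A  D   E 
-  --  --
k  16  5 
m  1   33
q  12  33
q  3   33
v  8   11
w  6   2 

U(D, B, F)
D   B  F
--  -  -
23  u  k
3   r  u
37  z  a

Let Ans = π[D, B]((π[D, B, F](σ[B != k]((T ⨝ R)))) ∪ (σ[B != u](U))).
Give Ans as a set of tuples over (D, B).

{(12, x), (3, r), (3, x), (37, z), (6, p), (6, w)}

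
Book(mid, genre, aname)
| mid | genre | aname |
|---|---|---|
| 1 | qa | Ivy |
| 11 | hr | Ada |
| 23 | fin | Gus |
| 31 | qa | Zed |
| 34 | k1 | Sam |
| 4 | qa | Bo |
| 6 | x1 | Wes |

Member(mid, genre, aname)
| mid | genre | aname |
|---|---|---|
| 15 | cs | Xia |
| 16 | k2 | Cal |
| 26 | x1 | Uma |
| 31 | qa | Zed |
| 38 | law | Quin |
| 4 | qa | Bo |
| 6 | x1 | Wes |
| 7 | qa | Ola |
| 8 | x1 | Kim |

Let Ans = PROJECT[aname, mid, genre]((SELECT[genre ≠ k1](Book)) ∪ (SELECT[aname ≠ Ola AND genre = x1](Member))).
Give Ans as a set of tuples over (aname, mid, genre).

{(Ada, 11, hr), (Bo, 4, qa), (Gus, 23, fin), (Ivy, 1, qa), (Kim, 8, x1), (Uma, 26, x1), (Wes, 6, x1), (Zed, 31, qa)}

Apply σ_{genre ≠ k1}; surviving tuples: {(1, qa, Ivy), (11, hr, Ada), (23, fin, Gus), (31, qa, Zed), (4, qa, Bo), (6, x1, Wes)}
Apply σ_{aname ≠ Ola AND genre = x1}; surviving tuples: {(26, x1, Uma), (6, x1, Wes), (8, x1, Kim)}
Union: {(1, qa, Ivy), (11, hr, Ada), (23, fin, Gus), (31, qa, Zed), (4, qa, Bo), (6, x1, Wes)} with {(26, x1, Uma), (6, x1, Wes), (8, x1, Kim)} → {(1, qa, Ivy), (11, hr, Ada), (23, fin, Gus), (26, x1, Uma), (31, qa, Zed), (4, qa, Bo), (6, x1, Wes), (8, x1, Kim)}
π[aname, mid, genre]: project onto (aname, mid, genre) → {(Ada, 11, hr), (Bo, 4, qa), (Gus, 23, fin), (Ivy, 1, qa), (Kim, 8, x1), (Uma, 26, x1), (Wes, 6, x1), (Zed, 31, qa)}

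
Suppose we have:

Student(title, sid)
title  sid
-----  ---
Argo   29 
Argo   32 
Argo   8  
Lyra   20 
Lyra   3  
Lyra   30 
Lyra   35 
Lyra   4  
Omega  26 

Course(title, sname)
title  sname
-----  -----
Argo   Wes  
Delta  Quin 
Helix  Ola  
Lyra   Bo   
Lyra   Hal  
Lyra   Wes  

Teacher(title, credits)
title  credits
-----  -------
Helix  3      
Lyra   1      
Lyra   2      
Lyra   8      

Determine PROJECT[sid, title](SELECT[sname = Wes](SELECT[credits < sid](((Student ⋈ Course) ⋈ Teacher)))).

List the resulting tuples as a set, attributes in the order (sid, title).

{(20, Lyra), (3, Lyra), (30, Lyra), (35, Lyra), (4, Lyra)}

Natural join on title: {(Argo, 29, Wes), (Argo, 32, Wes), (Argo, 8, Wes), (Lyra, 20, Bo), (Lyra, 20, Hal), (Lyra, 20, Wes), (Lyra, 3, Bo), (Lyra, 3, Hal), (Lyra, 3, Wes), (Lyra, 30, Bo), (Lyra, 30, Hal), (Lyra, 30, Wes), (Lyra, 35, Bo), (Lyra, 35, Hal), (Lyra, 35, Wes), (Lyra, 4, Bo), (Lyra, 4, Hal), (Lyra, 4, Wes)}
Natural join on title: {(Lyra, 20, Bo, 1), (Lyra, 20, Bo, 2), (Lyra, 20, Bo, 8), (Lyra, 20, Hal, 1), (Lyra, 20, Hal, 2), (Lyra, 20, Hal, 8), (Lyra, 20, Wes, 1), (Lyra, 20, Wes, 2), (Lyra, 20, Wes, 8), (Lyra, 3, Bo, 1), (Lyra, 3, Bo, 2), (Lyra, 3, Bo, 8), (Lyra, 3, Hal, 1), (Lyra, 3, Hal, 2), (Lyra, 3, Hal, 8), (Lyra, 3, Wes, 1), (Lyra, 3, Wes, 2), (Lyra, 3, Wes, 8), (Lyra, 30, Bo, 1), (Lyra, 30, Bo, 2), (Lyra, 30, Bo, 8), (Lyra, 30, Hal, 1), (Lyra, 30, Hal, 2), (Lyra, 30, Hal, 8), (Lyra, 30, Wes, 1), (Lyra, 30, Wes, 2), (Lyra, 30, Wes, 8), (Lyra, 35, Bo, 1), (Lyra, 35, Bo, 2), (Lyra, 35, Bo, 8), (Lyra, 35, Hal, 1), (Lyra, 35, Hal, 2), (Lyra, 35, Hal, 8), (Lyra, 35, Wes, 1), (Lyra, 35, Wes, 2), (Lyra, 35, Wes, 8), (Lyra, 4, Bo, 1), (Lyra, 4, Bo, 2), (Lyra, 4, Bo, 8), (Lyra, 4, Hal, 1), (Lyra, 4, Hal, 2), (Lyra, 4, Hal, 8), (Lyra, 4, Wes, 1), (Lyra, 4, Wes, 2), (Lyra, 4, Wes, 8)}
Filtering on credits < sid leaves {(Lyra, 20, Bo, 1), (Lyra, 20, Bo, 2), (Lyra, 20, Bo, 8), (Lyra, 20, Hal, 1), (Lyra, 20, Hal, 2), (Lyra, 20, Hal, 8), (Lyra, 20, Wes, 1), (Lyra, 20, Wes, 2), (Lyra, 20, Wes, 8), (Lyra, 3, Bo, 1), (Lyra, 3, Bo, 2), (Lyra, 3, Hal, 1), (Lyra, 3, Hal, 2), (Lyra, 3, Wes, 1), (Lyra, 3, Wes, 2), (Lyra, 30, Bo, 1), (Lyra, 30, Bo, 2), (Lyra, 30, Bo, 8), (Lyra, 30, Hal, 1), (Lyra, 30, Hal, 2), (Lyra, 30, Hal, 8), (Lyra, 30, Wes, 1), (Lyra, 30, Wes, 2), (Lyra, 30, Wes, 8), (Lyra, 35, Bo, 1), (Lyra, 35, Bo, 2), (Lyra, 35, Bo, 8), (Lyra, 35, Hal, 1), (Lyra, 35, Hal, 2), (Lyra, 35, Hal, 8), (Lyra, 35, Wes, 1), (Lyra, 35, Wes, 2), (Lyra, 35, Wes, 8), (Lyra, 4, Bo, 1), (Lyra, 4, Bo, 2), (Lyra, 4, Hal, 1), (Lyra, 4, Hal, 2), (Lyra, 4, Wes, 1), (Lyra, 4, Wes, 2)}.
Filtering on sname = Wes leaves {(Lyra, 20, Wes, 1), (Lyra, 20, Wes, 2), (Lyra, 20, Wes, 8), (Lyra, 3, Wes, 1), (Lyra, 3, Wes, 2), (Lyra, 30, Wes, 1), (Lyra, 30, Wes, 2), (Lyra, 30, Wes, 8), (Lyra, 35, Wes, 1), (Lyra, 35, Wes, 2), (Lyra, 35, Wes, 8), (Lyra, 4, Wes, 1), (Lyra, 4, Wes, 2)}.
π[sid, title]: project onto (sid, title) (8 duplicate(s) eliminated) → {(20, Lyra), (3, Lyra), (30, Lyra), (35, Lyra), (4, Lyra)}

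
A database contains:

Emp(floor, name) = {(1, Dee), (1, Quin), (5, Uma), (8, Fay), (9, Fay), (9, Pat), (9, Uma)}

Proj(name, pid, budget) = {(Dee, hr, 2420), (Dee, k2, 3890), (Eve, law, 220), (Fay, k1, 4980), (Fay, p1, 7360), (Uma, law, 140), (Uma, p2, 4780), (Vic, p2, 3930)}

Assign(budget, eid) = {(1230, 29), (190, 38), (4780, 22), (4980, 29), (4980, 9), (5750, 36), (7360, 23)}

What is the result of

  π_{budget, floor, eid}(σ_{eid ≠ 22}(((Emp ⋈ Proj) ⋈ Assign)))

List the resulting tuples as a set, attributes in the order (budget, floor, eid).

{(4980, 8, 29), (4980, 8, 9), (4980, 9, 29), (4980, 9, 9), (7360, 8, 23), (7360, 9, 23)}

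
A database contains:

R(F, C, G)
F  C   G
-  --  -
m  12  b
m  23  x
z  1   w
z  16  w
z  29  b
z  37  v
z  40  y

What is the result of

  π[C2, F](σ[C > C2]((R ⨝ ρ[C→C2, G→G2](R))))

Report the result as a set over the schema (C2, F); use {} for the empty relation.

ρ[C→C2, G→G2]: schema becomes (F, C2, G2); tuples unchanged.
Natural join on F: {(m, 12, b, 12, b), (m, 12, b, 23, x), (m, 23, x, 12, b), (m, 23, x, 23, x), (z, 1, w, 1, w), (z, 1, w, 16, w), (z, 1, w, 29, b), (z, 1, w, 37, v), (z, 1, w, 40, y), (z, 16, w, 1, w), (z, 16, w, 16, w), (z, 16, w, 29, b), (z, 16, w, 37, v), (z, 16, w, 40, y), (z, 29, b, 1, w), (z, 29, b, 16, w), (z, 29, b, 29, b), (z, 29, b, 37, v), (z, 29, b, 40, y), (z, 37, v, 1, w), (z, 37, v, 16, w), (z, 37, v, 29, b), (z, 37, v, 37, v), (z, 37, v, 40, y), (z, 40, y, 1, w), (z, 40, y, 16, w), (z, 40, y, 29, b), (z, 40, y, 37, v), (z, 40, y, 40, y)}
Selection C > C2: {(m, 23, x, 12, b), (z, 16, w, 1, w), (z, 29, b, 1, w), (z, 29, b, 16, w), (z, 37, v, 1, w), (z, 37, v, 16, w), (z, 37, v, 29, b), (z, 40, y, 1, w), (z, 40, y, 16, w), (z, 40, y, 29, b), (z, 40, y, 37, v)}
π_{C2, F} gives {(1, z), (12, m), (16, z), (29, z), (37, z)} (6 duplicate(s) eliminated).

{(1, z), (12, m), (16, z), (29, z), (37, z)}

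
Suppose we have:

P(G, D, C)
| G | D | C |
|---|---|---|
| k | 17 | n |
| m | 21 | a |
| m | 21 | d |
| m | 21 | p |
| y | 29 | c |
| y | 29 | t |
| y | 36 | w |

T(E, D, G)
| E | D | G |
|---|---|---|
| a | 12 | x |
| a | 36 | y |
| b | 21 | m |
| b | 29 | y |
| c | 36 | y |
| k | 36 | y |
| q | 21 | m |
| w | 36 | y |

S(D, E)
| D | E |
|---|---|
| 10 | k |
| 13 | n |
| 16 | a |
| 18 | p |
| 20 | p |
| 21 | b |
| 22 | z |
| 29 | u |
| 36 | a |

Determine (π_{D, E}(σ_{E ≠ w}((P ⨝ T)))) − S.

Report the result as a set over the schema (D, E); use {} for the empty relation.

Joining P and T on G, D yields {(m, 21, a, b), (m, 21, a, q), (m, 21, d, b), (m, 21, d, q), (m, 21, p, b), (m, 21, p, q), (y, 29, c, b), (y, 29, t, b), (y, 36, w, a), (y, 36, w, c), (y, 36, w, k), (y, 36, w, w)}.
Filtering on E ≠ w leaves {(m, 21, a, b), (m, 21, a, q), (m, 21, d, b), (m, 21, d, q), (m, 21, p, b), (m, 21, p, q), (y, 29, c, b), (y, 29, t, b), (y, 36, w, a), (y, 36, w, c), (y, 36, w, k)}.
π[D, E]: project onto (D, E) (5 duplicate(s) eliminated) → {(21, b), (21, q), (29, b), (36, a), (36, c), (36, k)}
Difference: {(21, b), (21, q), (29, b), (36, a), (36, c), (36, k)} with {(10, k), (13, n), (16, a), (18, p), (20, p), (21, b), (22, z), (29, u), (36, a)} → {(21, q), (29, b), (36, c), (36, k)}

{(21, q), (29, b), (36, c), (36, k)}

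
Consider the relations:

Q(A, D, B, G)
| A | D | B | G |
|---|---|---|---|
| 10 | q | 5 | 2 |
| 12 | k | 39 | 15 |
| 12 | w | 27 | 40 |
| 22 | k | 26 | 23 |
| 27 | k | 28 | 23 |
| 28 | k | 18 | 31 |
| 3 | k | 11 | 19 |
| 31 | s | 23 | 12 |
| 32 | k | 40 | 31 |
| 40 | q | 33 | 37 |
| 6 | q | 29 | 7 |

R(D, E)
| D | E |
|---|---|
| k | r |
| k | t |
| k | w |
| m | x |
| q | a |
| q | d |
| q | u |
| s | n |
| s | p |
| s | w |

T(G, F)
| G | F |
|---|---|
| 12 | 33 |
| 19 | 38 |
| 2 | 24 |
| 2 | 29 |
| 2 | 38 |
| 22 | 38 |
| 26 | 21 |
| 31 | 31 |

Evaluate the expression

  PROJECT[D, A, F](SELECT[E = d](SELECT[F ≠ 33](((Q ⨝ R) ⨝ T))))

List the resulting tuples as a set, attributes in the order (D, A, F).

Q ⋈ R (natural join on D): {(10, q, 5, 2, a), (10, q, 5, 2, d), (10, q, 5, 2, u), (12, k, 39, 15, r), (12, k, 39, 15, t), (12, k, 39, 15, w), (22, k, 26, 23, r), (22, k, 26, 23, t), (22, k, 26, 23, w), (27, k, 28, 23, r), (27, k, 28, 23, t), (27, k, 28, 23, w), (28, k, 18, 31, r), (28, k, 18, 31, t), (28, k, 18, 31, w), (3, k, 11, 19, r), (3, k, 11, 19, t), (3, k, 11, 19, w), (31, s, 23, 12, n), (31, s, 23, 12, p), (31, s, 23, 12, w), (32, k, 40, 31, r), (32, k, 40, 31, t), (32, k, 40, 31, w), (40, q, 33, 37, a), (40, q, 33, 37, d), (40, q, 33, 37, u), (6, q, 29, 7, a), (6, q, 29, 7, d), (6, q, 29, 7, u)}
(Q ⨝ R) ⋈ T (natural join on G): {(10, q, 5, 2, a, 24), (10, q, 5, 2, a, 29), (10, q, 5, 2, a, 38), (10, q, 5, 2, d, 24), (10, q, 5, 2, d, 29), (10, q, 5, 2, d, 38), (10, q, 5, 2, u, 24), (10, q, 5, 2, u, 29), (10, q, 5, 2, u, 38), (28, k, 18, 31, r, 31), (28, k, 18, 31, t, 31), (28, k, 18, 31, w, 31), (3, k, 11, 19, r, 38), (3, k, 11, 19, t, 38), (3, k, 11, 19, w, 38), (31, s, 23, 12, n, 33), (31, s, 23, 12, p, 33), (31, s, 23, 12, w, 33), (32, k, 40, 31, r, 31), (32, k, 40, 31, t, 31), (32, k, 40, 31, w, 31)}
σ[F ≠ 33]: keep tuples satisfying F ≠ 33 → {(10, q, 5, 2, a, 24), (10, q, 5, 2, a, 29), (10, q, 5, 2, a, 38), (10, q, 5, 2, d, 24), (10, q, 5, 2, d, 29), (10, q, 5, 2, d, 38), (10, q, 5, 2, u, 24), (10, q, 5, 2, u, 29), (10, q, 5, 2, u, 38), (28, k, 18, 31, r, 31), (28, k, 18, 31, t, 31), (28, k, 18, 31, w, 31), (3, k, 11, 19, r, 38), (3, k, 11, 19, t, 38), (3, k, 11, 19, w, 38), (32, k, 40, 31, r, 31), (32, k, 40, 31, t, 31), (32, k, 40, 31, w, 31)}
σ[E = d]: keep tuples satisfying E = d → {(10, q, 5, 2, d, 24), (10, q, 5, 2, d, 29), (10, q, 5, 2, d, 38)}
Keep only column(s) D, A, F: {(q, 10, 24), (q, 10, 29), (q, 10, 38)}

{(q, 10, 24), (q, 10, 29), (q, 10, 38)}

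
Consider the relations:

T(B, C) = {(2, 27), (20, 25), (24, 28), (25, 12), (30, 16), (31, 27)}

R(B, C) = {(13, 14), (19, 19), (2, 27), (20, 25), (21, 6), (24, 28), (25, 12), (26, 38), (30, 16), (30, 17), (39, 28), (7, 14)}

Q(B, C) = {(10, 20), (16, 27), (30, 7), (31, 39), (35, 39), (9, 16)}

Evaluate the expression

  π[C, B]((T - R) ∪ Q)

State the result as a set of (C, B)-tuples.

Taking the difference: {(31, 27)}
Taking the union: {(10, 20), (16, 27), (30, 7), (31, 27), (31, 39), (35, 39), (9, 16)}
Projecting to C, B: {(16, 9), (20, 10), (27, 16), (27, 31), (39, 31), (39, 35), (7, 30)}

{(16, 9), (20, 10), (27, 16), (27, 31), (39, 31), (39, 35), (7, 30)}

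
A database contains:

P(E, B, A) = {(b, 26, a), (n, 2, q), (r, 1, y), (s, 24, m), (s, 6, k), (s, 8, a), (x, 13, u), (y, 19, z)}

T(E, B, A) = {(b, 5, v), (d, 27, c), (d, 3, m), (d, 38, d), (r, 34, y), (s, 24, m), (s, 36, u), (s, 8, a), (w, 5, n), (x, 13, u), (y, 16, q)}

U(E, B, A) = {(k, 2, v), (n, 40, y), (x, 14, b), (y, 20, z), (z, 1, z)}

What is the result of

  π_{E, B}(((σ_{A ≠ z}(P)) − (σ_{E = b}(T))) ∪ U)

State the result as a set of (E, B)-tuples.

Selection A ≠ z: {(b, 26, a), (n, 2, q), (r, 1, y), (s, 24, m), (s, 6, k), (s, 8, a), (x, 13, u)}
Selection E = b: {(b, 5, v)}
Set difference of the two operands is {(b, 26, a), (n, 2, q), (r, 1, y), (s, 24, m), (s, 6, k), (s, 8, a), (x, 13, u)}.
Set union of the two operands is {(b, 26, a), (k, 2, v), (n, 2, q), (n, 40, y), (r, 1, y), (s, 24, m), (s, 6, k), (s, 8, a), (x, 13, u), (x, 14, b), (y, 20, z), (z, 1, z)}.
Keep only column(s) E, B: {(b, 26), (k, 2), (n, 2), (n, 40), (r, 1), (s, 24), (s, 6), (s, 8), (x, 13), (x, 14), (y, 20), (z, 1)}

{(b, 26), (k, 2), (n, 2), (n, 40), (r, 1), (s, 24), (s, 6), (s, 8), (x, 13), (x, 14), (y, 20), (z, 1)}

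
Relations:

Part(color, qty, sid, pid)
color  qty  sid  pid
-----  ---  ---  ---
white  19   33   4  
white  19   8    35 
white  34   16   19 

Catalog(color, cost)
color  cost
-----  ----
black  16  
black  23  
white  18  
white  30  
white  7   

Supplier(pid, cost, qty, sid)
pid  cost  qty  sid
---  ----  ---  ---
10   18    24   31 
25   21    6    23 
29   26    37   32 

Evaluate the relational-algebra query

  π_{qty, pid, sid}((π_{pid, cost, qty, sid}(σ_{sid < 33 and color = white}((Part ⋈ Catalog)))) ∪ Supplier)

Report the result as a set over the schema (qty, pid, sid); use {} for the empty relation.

Natural join on color: {(white, 19, 33, 4, 18), (white, 19, 33, 4, 30), (white, 19, 33, 4, 7), (white, 19, 8, 35, 18), (white, 19, 8, 35, 30), (white, 19, 8, 35, 7), (white, 34, 16, 19, 18), (white, 34, 16, 19, 30), (white, 34, 16, 19, 7)}
Apply σ_{sid < 33 and color = white}; surviving tuples: {(white, 19, 8, 35, 18), (white, 19, 8, 35, 30), (white, 19, 8, 35, 7), (white, 34, 16, 19, 18), (white, 34, 16, 19, 30), (white, 34, 16, 19, 7)}
Projecting to pid, cost, qty, sid: {(19, 18, 34, 16), (19, 30, 34, 16), (19, 7, 34, 16), (35, 18, 19, 8), (35, 30, 19, 8), (35, 7, 19, 8)}
Union: {(19, 18, 34, 16), (19, 30, 34, 16), (19, 7, 34, 16), (35, 18, 19, 8), (35, 30, 19, 8), (35, 7, 19, 8)} with {(10, 18, 24, 31), (25, 21, 6, 23), (29, 26, 37, 32)} → {(10, 18, 24, 31), (19, 18, 34, 16), (19, 30, 34, 16), (19, 7, 34, 16), (25, 21, 6, 23), (29, 26, 37, 32), (35, 18, 19, 8), (35, 30, 19, 8), (35, 7, 19, 8)}
Projecting to qty, pid, sid (4 duplicate(s) eliminated): {(19, 35, 8), (24, 10, 31), (34, 19, 16), (37, 29, 32), (6, 25, 23)}

{(19, 35, 8), (24, 10, 31), (34, 19, 16), (37, 29, 32), (6, 25, 23)}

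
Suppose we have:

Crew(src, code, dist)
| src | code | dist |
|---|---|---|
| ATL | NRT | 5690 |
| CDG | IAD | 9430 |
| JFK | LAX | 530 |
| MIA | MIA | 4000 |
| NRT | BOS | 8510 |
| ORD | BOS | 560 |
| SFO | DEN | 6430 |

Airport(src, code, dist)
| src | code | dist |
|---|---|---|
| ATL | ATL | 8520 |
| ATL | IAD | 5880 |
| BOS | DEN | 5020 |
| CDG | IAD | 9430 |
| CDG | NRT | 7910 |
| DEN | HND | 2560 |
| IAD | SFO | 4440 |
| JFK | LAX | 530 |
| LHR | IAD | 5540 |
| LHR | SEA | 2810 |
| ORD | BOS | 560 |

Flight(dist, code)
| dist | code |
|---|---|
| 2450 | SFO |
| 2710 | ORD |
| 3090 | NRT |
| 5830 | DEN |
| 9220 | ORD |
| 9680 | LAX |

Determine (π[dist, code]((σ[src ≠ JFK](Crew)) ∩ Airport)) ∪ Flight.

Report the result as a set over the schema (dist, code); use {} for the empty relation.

{(2450, SFO), (2710, ORD), (3090, NRT), (560, BOS), (5830, DEN), (9220, ORD), (9430, IAD), (9680, LAX)}

Selection src ≠ JFK: {(ATL, NRT, 5690), (CDG, IAD, 9430), (MIA, MIA, 4000), (NRT, BOS, 8510), (ORD, BOS, 560), (SFO, DEN, 6430)}
Set intersection of the two operands is {(CDG, IAD, 9430), (ORD, BOS, 560)}.
Keep only column(s) dist, code: {(560, BOS), (9430, IAD)}
Set union of the two operands is {(2450, SFO), (2710, ORD), (3090, NRT), (560, BOS), (5830, DEN), (9220, ORD), (9430, IAD), (9680, LAX)}.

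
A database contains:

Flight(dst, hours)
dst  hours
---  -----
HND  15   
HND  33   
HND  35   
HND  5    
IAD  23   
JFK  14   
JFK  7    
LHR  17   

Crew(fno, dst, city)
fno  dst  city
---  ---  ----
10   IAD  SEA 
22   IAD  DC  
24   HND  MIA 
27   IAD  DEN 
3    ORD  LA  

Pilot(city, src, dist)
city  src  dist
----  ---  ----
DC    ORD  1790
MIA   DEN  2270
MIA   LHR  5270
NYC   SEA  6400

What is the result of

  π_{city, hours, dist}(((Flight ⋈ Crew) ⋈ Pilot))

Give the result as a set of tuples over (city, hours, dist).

{(DC, 23, 1790), (MIA, 15, 2270), (MIA, 15, 5270), (MIA, 33, 2270), (MIA, 33, 5270), (MIA, 35, 2270), (MIA, 35, 5270), (MIA, 5, 2270), (MIA, 5, 5270)}

Natural join on dst: {(HND, 15, 24, MIA), (HND, 33, 24, MIA), (HND, 35, 24, MIA), (HND, 5, 24, MIA), (IAD, 23, 10, SEA), (IAD, 23, 22, DC), (IAD, 23, 27, DEN)}
Natural join on city: {(HND, 15, 24, MIA, DEN, 2270), (HND, 15, 24, MIA, LHR, 5270), (HND, 33, 24, MIA, DEN, 2270), (HND, 33, 24, MIA, LHR, 5270), (HND, 35, 24, MIA, DEN, 2270), (HND, 35, 24, MIA, LHR, 5270), (HND, 5, 24, MIA, DEN, 2270), (HND, 5, 24, MIA, LHR, 5270), (IAD, 23, 22, DC, ORD, 1790)}
π[city, hours, dist]: project onto (city, hours, dist) → {(DC, 23, 1790), (MIA, 15, 2270), (MIA, 15, 5270), (MIA, 33, 2270), (MIA, 33, 5270), (MIA, 35, 2270), (MIA, 35, 5270), (MIA, 5, 2270), (MIA, 5, 5270)}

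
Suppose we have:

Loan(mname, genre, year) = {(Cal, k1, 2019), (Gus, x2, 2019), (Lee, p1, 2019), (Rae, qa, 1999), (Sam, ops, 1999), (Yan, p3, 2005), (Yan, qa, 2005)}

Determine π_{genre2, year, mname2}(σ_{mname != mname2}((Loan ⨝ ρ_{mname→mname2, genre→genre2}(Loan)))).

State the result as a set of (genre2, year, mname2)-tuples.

ρ[mname→mname2, genre→genre2]: schema becomes (mname2, genre2, year); tuples unchanged.
Natural join on year: {(Cal, k1, 2019, Cal, k1), (Cal, k1, 2019, Gus, x2), (Cal, k1, 2019, Lee, p1), (Gus, x2, 2019, Cal, k1), (Gus, x2, 2019, Gus, x2), (Gus, x2, 2019, Lee, p1), (Lee, p1, 2019, Cal, k1), (Lee, p1, 2019, Gus, x2), (Lee, p1, 2019, Lee, p1), (Rae, qa, 1999, Rae, qa), (Rae, qa, 1999, Sam, ops), (Sam, ops, 1999, Rae, qa), (Sam, ops, 1999, Sam, ops), (Yan, p3, 2005, Yan, p3), (Yan, p3, 2005, Yan, qa), (Yan, qa, 2005, Yan, p3), (Yan, qa, 2005, Yan, qa)}
Selection mname != mname2: {(Cal, k1, 2019, Gus, x2), (Cal, k1, 2019, Lee, p1), (Gus, x2, 2019, Cal, k1), (Gus, x2, 2019, Lee, p1), (Lee, p1, 2019, Cal, k1), (Lee, p1, 2019, Gus, x2), (Rae, qa, 1999, Sam, ops), (Sam, ops, 1999, Rae, qa)}
Keep only column(s) genre2, year, mname2 (3 duplicate(s) eliminated): {(k1, 2019, Cal), (ops, 1999, Sam), (p1, 2019, Lee), (qa, 1999, Rae), (x2, 2019, Gus)}

{(k1, 2019, Cal), (ops, 1999, Sam), (p1, 2019, Lee), (qa, 1999, Rae), (x2, 2019, Gus)}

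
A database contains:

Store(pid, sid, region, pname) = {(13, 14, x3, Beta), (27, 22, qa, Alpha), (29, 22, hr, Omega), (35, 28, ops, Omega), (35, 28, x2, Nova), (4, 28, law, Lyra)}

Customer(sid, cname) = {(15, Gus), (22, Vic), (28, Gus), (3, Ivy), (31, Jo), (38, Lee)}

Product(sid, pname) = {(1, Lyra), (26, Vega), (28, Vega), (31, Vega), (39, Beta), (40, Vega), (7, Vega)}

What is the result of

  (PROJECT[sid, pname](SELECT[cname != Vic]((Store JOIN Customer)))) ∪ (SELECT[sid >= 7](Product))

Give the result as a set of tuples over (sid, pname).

Natural join on sid: {(27, 22, qa, Alpha, Vic), (29, 22, hr, Omega, Vic), (35, 28, ops, Omega, Gus), (35, 28, x2, Nova, Gus), (4, 28, law, Lyra, Gus)}
Filtering on cname != Vic leaves {(35, 28, ops, Omega, Gus), (35, 28, x2, Nova, Gus), (4, 28, law, Lyra, Gus)}.
Projecting to sid, pname: {(28, Lyra), (28, Nova), (28, Omega)}
Filtering on sid >= 7 leaves {(26, Vega), (28, Vega), (31, Vega), (39, Beta), (40, Vega), (7, Vega)}.
Taking the union: {(26, Vega), (28, Lyra), (28, Nova), (28, Omega), (28, Vega), (31, Vega), (39, Beta), (40, Vega), (7, Vega)}

{(26, Vega), (28, Lyra), (28, Nova), (28, Omega), (28, Vega), (31, Vega), (39, Beta), (40, Vega), (7, Vega)}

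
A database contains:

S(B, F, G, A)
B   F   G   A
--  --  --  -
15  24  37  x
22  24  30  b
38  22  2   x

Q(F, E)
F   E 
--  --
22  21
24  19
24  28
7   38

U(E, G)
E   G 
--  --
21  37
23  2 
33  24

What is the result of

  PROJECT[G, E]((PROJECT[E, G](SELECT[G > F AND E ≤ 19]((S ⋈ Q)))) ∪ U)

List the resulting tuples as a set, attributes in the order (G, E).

Natural join on F: {(15, 24, 37, x, 19), (15, 24, 37, x, 28), (22, 24, 30, b, 19), (22, 24, 30, b, 28), (38, 22, 2, x, 21)}
Selection G > F AND E ≤ 19: {(15, 24, 37, x, 19), (22, 24, 30, b, 19)}
Keep only column(s) E, G: {(19, 30), (19, 37)}
Set union of the two operands is {(19, 30), (19, 37), (21, 37), (23, 2), (33, 24)}.
Keep only column(s) G, E: {(2, 23), (24, 33), (30, 19), (37, 19), (37, 21)}

{(2, 23), (24, 33), (30, 19), (37, 19), (37, 21)}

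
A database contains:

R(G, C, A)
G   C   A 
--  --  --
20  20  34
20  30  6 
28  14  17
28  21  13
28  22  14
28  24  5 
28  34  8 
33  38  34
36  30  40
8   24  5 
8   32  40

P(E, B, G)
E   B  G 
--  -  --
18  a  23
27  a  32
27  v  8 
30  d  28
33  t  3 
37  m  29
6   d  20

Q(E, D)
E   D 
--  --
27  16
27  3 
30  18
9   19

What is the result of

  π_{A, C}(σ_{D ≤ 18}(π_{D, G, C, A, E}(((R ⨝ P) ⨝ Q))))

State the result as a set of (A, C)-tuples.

{(13, 21), (14, 22), (17, 14), (40, 32), (5, 24), (8, 34)}

Joining R and P on G yields {(20, 20, 34, 6, d), (20, 30, 6, 6, d), (28, 14, 17, 30, d), (28, 21, 13, 30, d), (28, 22, 14, 30, d), (28, 24, 5, 30, d), (28, 34, 8, 30, d), (8, 24, 5, 27, v), (8, 32, 40, 27, v)}.
Joining (R ⨝ P) and Q on E yields {(28, 14, 17, 30, d, 18), (28, 21, 13, 30, d, 18), (28, 22, 14, 30, d, 18), (28, 24, 5, 30, d, 18), (28, 34, 8, 30, d, 18), (8, 24, 5, 27, v, 16), (8, 24, 5, 27, v, 3), (8, 32, 40, 27, v, 16), (8, 32, 40, 27, v, 3)}.
π[D, G, C, A, E]: project onto (D, G, C, A, E) → {(16, 8, 24, 5, 27), (16, 8, 32, 40, 27), (18, 28, 14, 17, 30), (18, 28, 21, 13, 30), (18, 28, 22, 14, 30), (18, 28, 24, 5, 30), (18, 28, 34, 8, 30), (3, 8, 24, 5, 27), (3, 8, 32, 40, 27)}
σ[D ≤ 18]: keep tuples satisfying D ≤ 18 → {(16, 8, 24, 5, 27), (16, 8, 32, 40, 27), (18, 28, 14, 17, 30), (18, 28, 21, 13, 30), (18, 28, 22, 14, 30), (18, 28, 24, 5, 30), (18, 28, 34, 8, 30), (3, 8, 24, 5, 27), (3, 8, 32, 40, 27)}
π[A, C]: project onto (A, C) (3 duplicate(s) eliminated) → {(13, 21), (14, 22), (17, 14), (40, 32), (5, 24), (8, 34)}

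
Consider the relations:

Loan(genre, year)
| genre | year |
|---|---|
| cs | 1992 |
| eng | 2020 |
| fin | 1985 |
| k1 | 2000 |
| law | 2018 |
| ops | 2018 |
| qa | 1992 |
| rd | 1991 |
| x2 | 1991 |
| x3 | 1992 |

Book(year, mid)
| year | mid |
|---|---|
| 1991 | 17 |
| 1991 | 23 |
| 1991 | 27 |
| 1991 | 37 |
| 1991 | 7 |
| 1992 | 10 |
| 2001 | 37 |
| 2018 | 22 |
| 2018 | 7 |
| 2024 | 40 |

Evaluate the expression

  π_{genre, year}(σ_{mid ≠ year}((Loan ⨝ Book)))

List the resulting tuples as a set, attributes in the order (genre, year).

Joining Loan and Book on year yields {(cs, 1992, 10), (law, 2018, 22), (law, 2018, 7), (ops, 2018, 22), (ops, 2018, 7), (qa, 1992, 10), (rd, 1991, 17), (rd, 1991, 23), (rd, 1991, 27), (rd, 1991, 37), (rd, 1991, 7), (x2, 1991, 17), (x2, 1991, 23), (x2, 1991, 27), (x2, 1991, 37), (x2, 1991, 7), (x3, 1992, 10)}.
Filtering on mid ≠ year leaves {(cs, 1992, 10), (law, 2018, 22), (law, 2018, 7), (ops, 2018, 22), (ops, 2018, 7), (qa, 1992, 10), (rd, 1991, 17), (rd, 1991, 23), (rd, 1991, 27), (rd, 1991, 37), (rd, 1991, 7), (x2, 1991, 17), (x2, 1991, 23), (x2, 1991, 27), (x2, 1991, 37), (x2, 1991, 7), (x3, 1992, 10)}.
π_{genre, year} gives {(cs, 1992), (law, 2018), (ops, 2018), (qa, 1992), (rd, 1991), (x2, 1991), (x3, 1992)} (10 duplicate(s) eliminated).

{(cs, 1992), (law, 2018), (ops, 2018), (qa, 1992), (rd, 1991), (x2, 1991), (x3, 1992)}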